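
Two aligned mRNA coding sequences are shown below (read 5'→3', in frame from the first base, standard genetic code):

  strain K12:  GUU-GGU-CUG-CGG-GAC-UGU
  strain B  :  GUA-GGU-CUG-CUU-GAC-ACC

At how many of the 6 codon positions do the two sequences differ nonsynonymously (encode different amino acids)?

Codon 1: GUU Val / GUA Val — synonymous.
Codon 2: GGU Gly / GGU Gly — identical.
Codon 3: CUG Leu / CUG Leu — identical.
Codon 4: CGG Arg / CUU Leu — nonsynonymous.
Codon 5: GAC Asp / GAC Asp — identical.
Codon 6: UGU Cys / ACC Thr — nonsynonymous.
Nonsynonymous differences: 2.

2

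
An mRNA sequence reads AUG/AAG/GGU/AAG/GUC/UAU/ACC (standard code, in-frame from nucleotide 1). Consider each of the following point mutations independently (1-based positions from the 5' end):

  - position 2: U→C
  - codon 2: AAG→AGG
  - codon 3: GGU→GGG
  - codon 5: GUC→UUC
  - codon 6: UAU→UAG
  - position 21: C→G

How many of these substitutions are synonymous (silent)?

2

Codon 1: AUG (Met) → ACG (Thr) — missense.
Codon 2: AAG (Lys) → AGG (Arg) — missense.
Codon 3: GGU (Gly) → GGG (Gly) — synonymous.
Codon 5: GUC (Val) → UUC (Phe) — missense.
Codon 6: UAU (Tyr) → UAG (Stop) — nonsense.
Codon 7: ACC (Thr) → ACG (Thr) — synonymous.
Synonymous: 2 of 6.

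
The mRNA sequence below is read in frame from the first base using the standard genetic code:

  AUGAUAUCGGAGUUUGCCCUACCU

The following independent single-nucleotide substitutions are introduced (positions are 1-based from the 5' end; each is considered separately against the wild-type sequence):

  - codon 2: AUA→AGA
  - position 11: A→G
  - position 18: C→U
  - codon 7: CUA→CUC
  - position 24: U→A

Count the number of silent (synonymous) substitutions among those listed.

3

Codon 2: AUA (Ile) → AGA (Arg) — missense.
Codon 4: GAG (Glu) → GGG (Gly) — missense.
Codon 6: GCC (Ala) → GCU (Ala) — synonymous.
Codon 7: CUA (Leu) → CUC (Leu) — synonymous.
Codon 8: CCU (Pro) → CCA (Pro) — synonymous.
Synonymous: 3 of 5.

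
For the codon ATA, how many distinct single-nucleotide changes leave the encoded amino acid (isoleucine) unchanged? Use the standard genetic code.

2

Position 1: none → 0 synonymous.
Position 2: none → 0 synonymous.
Position 3: ATT, ATC → 2 synonymous.
Total: 0 + 0 + 2 = 2.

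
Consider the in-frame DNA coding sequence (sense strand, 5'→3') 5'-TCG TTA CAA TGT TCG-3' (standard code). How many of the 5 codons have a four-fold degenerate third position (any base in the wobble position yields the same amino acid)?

Codon 1 TCG (Ser): third position 4-fold.
Codon 2 TTA (Leu): third position 2-fold.
Codon 3 CAA (Gln): third position 2-fold.
Codon 4 TGT (Cys): third position 2-fold.
Codon 5 TCG (Ser): third position 4-fold.
Four-fold degenerate third positions: 2.

2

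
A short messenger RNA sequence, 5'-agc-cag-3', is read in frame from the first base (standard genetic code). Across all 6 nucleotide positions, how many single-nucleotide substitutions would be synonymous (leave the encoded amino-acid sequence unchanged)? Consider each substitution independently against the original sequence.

2

Codon 1 (AGC, Ser): 1 synonymous substitution.
Codon 2 (CAG, Gln): 1 synonymous substitution.
Total: 1 + 1 = 2.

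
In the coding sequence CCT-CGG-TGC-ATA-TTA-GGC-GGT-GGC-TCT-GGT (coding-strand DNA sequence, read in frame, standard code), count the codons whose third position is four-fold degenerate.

7

Codon 1 CCT (Pro): third position 4-fold.
Codon 2 CGG (Arg): third position 4-fold.
Codon 3 TGC (Cys): third position 2-fold.
Codon 4 ATA (Ile): third position 3-fold.
Codon 5 TTA (Leu): third position 2-fold.
Codon 6 GGC (Gly): third position 4-fold.
Codon 7 GGT (Gly): third position 4-fold.
Codon 8 GGC (Gly): third position 4-fold.
Codon 9 TCT (Ser): third position 4-fold.
Codon 10 GGT (Gly): third position 4-fold.
Four-fold degenerate third positions: 7.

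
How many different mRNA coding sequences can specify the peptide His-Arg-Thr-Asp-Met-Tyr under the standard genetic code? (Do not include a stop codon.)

His: 2 codons.
Arg: 6 codons.
Thr: 4 codons.
Asp: 2 codons.
Met: 1 codon.
Tyr: 2 codons.
2 × 6 × 4 × 2 × 1 × 2 = 192.

192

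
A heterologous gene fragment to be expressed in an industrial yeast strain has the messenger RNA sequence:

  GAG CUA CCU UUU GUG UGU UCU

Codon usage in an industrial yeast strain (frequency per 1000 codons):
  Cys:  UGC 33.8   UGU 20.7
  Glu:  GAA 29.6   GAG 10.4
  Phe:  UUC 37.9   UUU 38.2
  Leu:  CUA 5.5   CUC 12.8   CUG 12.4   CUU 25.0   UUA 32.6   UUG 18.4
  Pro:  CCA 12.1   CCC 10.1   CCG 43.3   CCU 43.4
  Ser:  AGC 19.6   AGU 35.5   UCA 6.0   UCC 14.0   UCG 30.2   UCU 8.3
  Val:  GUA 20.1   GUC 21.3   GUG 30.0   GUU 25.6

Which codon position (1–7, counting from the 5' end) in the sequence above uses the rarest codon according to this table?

Codon 1 GAG (Glu): 10.4 per 1000.
Codon 2 CUA (Leu): 5.5 per 1000.
Codon 3 CCU (Pro): 43.4 per 1000.
Codon 4 UUU (Phe): 38.2 per 1000.
Codon 5 GUG (Val): 30.0 per 1000.
Codon 6 UGU (Cys): 20.7 per 1000.
Codon 7 UCU (Ser): 8.3 per 1000.
Lowest frequency is 5.5 at codon 2.

2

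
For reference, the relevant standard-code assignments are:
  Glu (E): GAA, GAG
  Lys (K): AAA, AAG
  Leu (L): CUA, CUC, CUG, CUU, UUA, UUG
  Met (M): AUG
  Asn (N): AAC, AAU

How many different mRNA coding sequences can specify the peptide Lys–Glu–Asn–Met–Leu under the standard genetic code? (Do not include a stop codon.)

48

Lys: 2 codons.
Glu: 2 codons.
Asn: 2 codons.
Met: 1 codon.
Leu: 6 codons.
2 × 2 × 2 × 1 × 6 = 48.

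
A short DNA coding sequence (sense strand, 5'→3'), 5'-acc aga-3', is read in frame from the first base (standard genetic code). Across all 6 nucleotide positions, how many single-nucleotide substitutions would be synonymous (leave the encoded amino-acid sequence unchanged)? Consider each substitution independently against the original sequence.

5

Codon 1 (ACC, Thr): 3 synonymous substitutions.
Codon 2 (AGA, Arg): 2 synonymous substitutions.
Total: 3 + 2 = 5.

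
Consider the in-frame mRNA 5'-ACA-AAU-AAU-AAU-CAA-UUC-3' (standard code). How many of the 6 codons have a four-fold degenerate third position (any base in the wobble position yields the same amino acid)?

1

Codon 1 ACA (Thr): third position 4-fold.
Codon 2 AAU (Asn): third position 2-fold.
Codon 3 AAU (Asn): third position 2-fold.
Codon 4 AAU (Asn): third position 2-fold.
Codon 5 CAA (Gln): third position 2-fold.
Codon 6 UUC (Phe): third position 2-fold.
Four-fold degenerate third positions: 1.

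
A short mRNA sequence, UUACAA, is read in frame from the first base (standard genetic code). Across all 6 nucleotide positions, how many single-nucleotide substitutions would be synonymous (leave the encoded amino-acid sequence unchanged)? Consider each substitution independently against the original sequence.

Codon 1 (UUA, Leu): 2 synonymous substitutions.
Codon 2 (CAA, Gln): 1 synonymous substitution.
Total: 2 + 1 = 3.

3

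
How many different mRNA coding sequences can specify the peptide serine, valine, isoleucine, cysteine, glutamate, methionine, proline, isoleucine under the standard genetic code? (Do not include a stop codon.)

Ser: 6 codons.
Val: 4 codons.
Ile: 3 codons.
Cys: 2 codons.
Glu: 2 codons.
Met: 1 codon.
Pro: 4 codons.
Ile: 3 codons.
6 × 4 × 3 × 2 × 2 × 1 × 4 × 3 = 3456.

3456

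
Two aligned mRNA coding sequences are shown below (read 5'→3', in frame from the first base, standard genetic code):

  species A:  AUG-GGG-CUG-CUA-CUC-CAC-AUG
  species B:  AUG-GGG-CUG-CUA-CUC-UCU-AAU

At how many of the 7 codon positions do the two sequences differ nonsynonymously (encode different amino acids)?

Codon 1: AUG Met / AUG Met — identical.
Codon 2: GGG Gly / GGG Gly — identical.
Codon 3: CUG Leu / CUG Leu — identical.
Codon 4: CUA Leu / CUA Leu — identical.
Codon 5: CUC Leu / CUC Leu — identical.
Codon 6: CAC His / UCU Ser — nonsynonymous.
Codon 7: AUG Met / AAU Asn — nonsynonymous.
Nonsynonymous differences: 2.

2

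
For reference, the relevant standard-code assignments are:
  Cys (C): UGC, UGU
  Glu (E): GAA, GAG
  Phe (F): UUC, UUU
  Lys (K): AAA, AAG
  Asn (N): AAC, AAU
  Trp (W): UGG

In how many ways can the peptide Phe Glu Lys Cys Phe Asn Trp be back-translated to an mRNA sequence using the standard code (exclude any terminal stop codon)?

Phe: 2 codons.
Glu: 2 codons.
Lys: 2 codons.
Cys: 2 codons.
Phe: 2 codons.
Asn: 2 codons.
Trp: 1 codon.
2 × 2 × 2 × 2 × 2 × 2 × 1 = 64.

64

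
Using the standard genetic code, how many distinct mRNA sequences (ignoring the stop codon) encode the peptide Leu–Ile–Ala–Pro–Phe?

576

Leu: 6 codons.
Ile: 3 codons.
Ala: 4 codons.
Pro: 4 codons.
Phe: 2 codons.
6 × 3 × 4 × 4 × 2 = 576.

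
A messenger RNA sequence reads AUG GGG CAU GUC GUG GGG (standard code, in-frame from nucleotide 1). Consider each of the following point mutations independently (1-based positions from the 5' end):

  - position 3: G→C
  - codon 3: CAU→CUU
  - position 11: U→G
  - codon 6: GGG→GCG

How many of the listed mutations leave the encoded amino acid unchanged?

Codon 1: AUG (Met) → AUC (Ile) — missense.
Codon 3: CAU (His) → CUU (Leu) — missense.
Codon 4: GUC (Val) → GGC (Gly) — missense.
Codon 6: GGG (Gly) → GCG (Ala) — missense.
Synonymous: 0 of 4.

0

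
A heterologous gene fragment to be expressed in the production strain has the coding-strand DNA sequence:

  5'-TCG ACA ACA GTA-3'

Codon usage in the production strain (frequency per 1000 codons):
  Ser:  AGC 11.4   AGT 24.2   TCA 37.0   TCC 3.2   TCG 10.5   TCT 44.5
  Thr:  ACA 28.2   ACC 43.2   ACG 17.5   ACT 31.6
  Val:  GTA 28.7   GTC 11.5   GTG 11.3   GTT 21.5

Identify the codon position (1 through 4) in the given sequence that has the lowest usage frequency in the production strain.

Codon 1 TCG (Ser): 10.5 per 1000.
Codon 2 ACA (Thr): 28.2 per 1000.
Codon 3 ACA (Thr): 28.2 per 1000.
Codon 4 GTA (Val): 28.7 per 1000.
Lowest frequency is 10.5 at codon 1.

1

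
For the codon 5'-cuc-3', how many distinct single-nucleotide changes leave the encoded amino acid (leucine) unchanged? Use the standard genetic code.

Position 1: none → 0 synonymous.
Position 2: none → 0 synonymous.
Position 3: CUU, CUA, CUG → 3 synonymous.
Total: 0 + 0 + 3 = 3.

3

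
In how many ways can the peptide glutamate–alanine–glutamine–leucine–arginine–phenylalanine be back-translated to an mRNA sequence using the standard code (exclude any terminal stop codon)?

1152

Glu: 2 codons.
Ala: 4 codons.
Gln: 2 codons.
Leu: 6 codons.
Arg: 6 codons.
Phe: 2 codons.
2 × 4 × 2 × 6 × 6 × 2 = 1152.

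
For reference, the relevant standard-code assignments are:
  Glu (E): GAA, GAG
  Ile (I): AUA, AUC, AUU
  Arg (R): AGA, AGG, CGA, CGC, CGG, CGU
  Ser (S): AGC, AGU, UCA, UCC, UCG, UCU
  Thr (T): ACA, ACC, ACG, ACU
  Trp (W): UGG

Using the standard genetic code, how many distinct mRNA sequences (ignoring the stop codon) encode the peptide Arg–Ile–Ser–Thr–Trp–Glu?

Arg: 6 codons.
Ile: 3 codons.
Ser: 6 codons.
Thr: 4 codons.
Trp: 1 codon.
Glu: 2 codons.
6 × 3 × 6 × 4 × 1 × 2 = 864.

864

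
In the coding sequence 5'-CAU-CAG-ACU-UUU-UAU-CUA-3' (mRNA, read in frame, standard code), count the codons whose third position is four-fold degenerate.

Codon 1 CAU (His): third position 2-fold.
Codon 2 CAG (Gln): third position 2-fold.
Codon 3 ACU (Thr): third position 4-fold.
Codon 4 UUU (Phe): third position 2-fold.
Codon 5 UAU (Tyr): third position 2-fold.
Codon 6 CUA (Leu): third position 4-fold.
Four-fold degenerate third positions: 2.

2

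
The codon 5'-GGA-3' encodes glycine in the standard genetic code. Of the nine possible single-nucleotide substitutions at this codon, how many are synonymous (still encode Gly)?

Position 1: none → 0 synonymous.
Position 2: none → 0 synonymous.
Position 3: GGU, GGC, GGG → 3 synonymous.
Total: 0 + 0 + 3 = 3.

3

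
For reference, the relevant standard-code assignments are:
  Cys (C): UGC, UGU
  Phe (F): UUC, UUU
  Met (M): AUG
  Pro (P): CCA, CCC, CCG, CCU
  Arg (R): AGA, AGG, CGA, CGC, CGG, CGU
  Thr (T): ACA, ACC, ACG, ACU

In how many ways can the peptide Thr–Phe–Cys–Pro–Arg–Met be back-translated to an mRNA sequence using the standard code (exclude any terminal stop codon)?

384

Thr: 4 codons.
Phe: 2 codons.
Cys: 2 codons.
Pro: 4 codons.
Arg: 6 codons.
Met: 1 codon.
4 × 2 × 2 × 4 × 6 × 1 = 384.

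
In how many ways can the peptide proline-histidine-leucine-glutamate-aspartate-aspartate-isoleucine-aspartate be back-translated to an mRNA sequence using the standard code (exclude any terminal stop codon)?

Pro: 4 codons.
His: 2 codons.
Leu: 6 codons.
Glu: 2 codons.
Asp: 2 codons.
Asp: 2 codons.
Ile: 3 codons.
Asp: 2 codons.
4 × 2 × 6 × 2 × 2 × 2 × 3 × 2 = 2304.

2304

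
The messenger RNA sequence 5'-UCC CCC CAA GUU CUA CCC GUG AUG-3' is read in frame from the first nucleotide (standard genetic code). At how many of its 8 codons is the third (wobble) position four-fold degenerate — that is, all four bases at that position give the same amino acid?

Codon 1 UCC (Ser): third position 4-fold.
Codon 2 CCC (Pro): third position 4-fold.
Codon 3 CAA (Gln): third position 2-fold.
Codon 4 GUU (Val): third position 4-fold.
Codon 5 CUA (Leu): third position 4-fold.
Codon 6 CCC (Pro): third position 4-fold.
Codon 7 GUG (Val): third position 4-fold.
Codon 8 AUG (Met): third position 1-fold.
Four-fold degenerate third positions: 6.

6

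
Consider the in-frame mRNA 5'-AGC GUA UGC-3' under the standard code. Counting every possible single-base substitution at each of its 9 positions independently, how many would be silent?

Codon 1 (AGC, Ser): 1 synonymous substitution.
Codon 2 (GUA, Val): 3 synonymous substitutions.
Codon 3 (UGC, Cys): 1 synonymous substitution.
Total: 1 + 3 + 1 = 5.

5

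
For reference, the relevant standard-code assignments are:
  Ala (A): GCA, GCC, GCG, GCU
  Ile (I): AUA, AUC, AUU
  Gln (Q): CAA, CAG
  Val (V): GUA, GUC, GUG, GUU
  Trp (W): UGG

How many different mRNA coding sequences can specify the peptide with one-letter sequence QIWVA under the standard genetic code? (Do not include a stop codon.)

96

Gln: 2 codons.
Ile: 3 codons.
Trp: 1 codon.
Val: 4 codons.
Ala: 4 codons.
2 × 3 × 1 × 4 × 4 = 96.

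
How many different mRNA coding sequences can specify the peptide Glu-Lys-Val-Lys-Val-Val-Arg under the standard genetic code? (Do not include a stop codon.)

3072

Glu: 2 codons.
Lys: 2 codons.
Val: 4 codons.
Lys: 2 codons.
Val: 4 codons.
Val: 4 codons.
Arg: 6 codons.
2 × 2 × 4 × 2 × 4 × 4 × 6 = 3072.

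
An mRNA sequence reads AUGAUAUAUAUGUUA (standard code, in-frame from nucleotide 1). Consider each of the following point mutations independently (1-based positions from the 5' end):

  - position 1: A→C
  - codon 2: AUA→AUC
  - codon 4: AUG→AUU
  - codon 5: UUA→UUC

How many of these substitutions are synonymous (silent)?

1

Codon 1: AUG (Met) → CUG (Leu) — missense.
Codon 2: AUA (Ile) → AUC (Ile) — synonymous.
Codon 4: AUG (Met) → AUU (Ile) — missense.
Codon 5: UUA (Leu) → UUC (Phe) — missense.
Synonymous: 1 of 4.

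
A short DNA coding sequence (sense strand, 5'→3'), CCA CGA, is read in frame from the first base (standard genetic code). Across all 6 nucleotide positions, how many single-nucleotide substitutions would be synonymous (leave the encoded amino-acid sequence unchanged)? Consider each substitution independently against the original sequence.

Codon 1 (CCA, Pro): 3 synonymous substitutions.
Codon 2 (CGA, Arg): 4 synonymous substitutions.
Total: 3 + 4 = 7.

7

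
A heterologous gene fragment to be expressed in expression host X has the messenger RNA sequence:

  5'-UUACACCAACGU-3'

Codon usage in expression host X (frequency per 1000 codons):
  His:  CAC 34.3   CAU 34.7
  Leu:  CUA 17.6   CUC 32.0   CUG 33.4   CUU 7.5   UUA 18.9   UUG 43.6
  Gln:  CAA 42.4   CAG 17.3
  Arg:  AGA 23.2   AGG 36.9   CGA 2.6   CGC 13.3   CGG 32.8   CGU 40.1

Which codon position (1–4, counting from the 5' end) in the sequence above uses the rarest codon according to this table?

1

Codon 1 UUA (Leu): 18.9 per 1000.
Codon 2 CAC (His): 34.3 per 1000.
Codon 3 CAA (Gln): 42.4 per 1000.
Codon 4 CGU (Arg): 40.1 per 1000.
Lowest frequency is 18.9 at codon 1.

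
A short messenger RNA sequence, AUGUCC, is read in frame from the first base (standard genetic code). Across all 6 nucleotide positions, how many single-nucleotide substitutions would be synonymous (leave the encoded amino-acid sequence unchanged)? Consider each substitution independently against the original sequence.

Codon 1 (AUG, Met): 0 synonymous substitutions.
Codon 2 (UCC, Ser): 3 synonymous substitutions.
Total: 0 + 3 = 3.

3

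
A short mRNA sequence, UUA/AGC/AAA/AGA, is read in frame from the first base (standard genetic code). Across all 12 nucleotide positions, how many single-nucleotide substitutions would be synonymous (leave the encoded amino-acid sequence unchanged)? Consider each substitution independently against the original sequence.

Codon 1 (UUA, Leu): 2 synonymous substitutions.
Codon 2 (AGC, Ser): 1 synonymous substitution.
Codon 3 (AAA, Lys): 1 synonymous substitution.
Codon 4 (AGA, Arg): 2 synonymous substitutions.
Total: 2 + 1 + 1 + 2 = 6.

6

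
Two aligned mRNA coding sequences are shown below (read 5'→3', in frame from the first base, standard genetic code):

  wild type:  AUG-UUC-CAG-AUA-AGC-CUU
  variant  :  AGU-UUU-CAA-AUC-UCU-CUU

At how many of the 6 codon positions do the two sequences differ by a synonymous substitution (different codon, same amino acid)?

Codon 1: AUG Met / AGU Ser — nonsynonymous.
Codon 2: UUC Phe / UUU Phe — synonymous.
Codon 3: CAG Gln / CAA Gln — synonymous.
Codon 4: AUA Ile / AUC Ile — synonymous.
Codon 5: AGC Ser / UCU Ser — synonymous.
Codon 6: CUU Leu / CUU Leu — identical.
Synonymous differences: 4.

4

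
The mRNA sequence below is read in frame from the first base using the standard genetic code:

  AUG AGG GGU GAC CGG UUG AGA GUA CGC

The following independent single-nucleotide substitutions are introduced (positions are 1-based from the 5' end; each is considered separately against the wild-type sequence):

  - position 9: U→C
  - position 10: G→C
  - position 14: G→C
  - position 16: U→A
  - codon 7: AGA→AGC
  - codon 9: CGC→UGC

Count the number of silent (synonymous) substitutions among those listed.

Codon 3: GGU (Gly) → GGC (Gly) — synonymous.
Codon 4: GAC (Asp) → CAC (His) — missense.
Codon 5: CGG (Arg) → CCG (Pro) — missense.
Codon 6: UUG (Leu) → AUG (Met) — missense.
Codon 7: AGA (Arg) → AGC (Ser) — missense.
Codon 9: CGC (Arg) → UGC (Cys) — missense.
Synonymous: 1 of 6.

1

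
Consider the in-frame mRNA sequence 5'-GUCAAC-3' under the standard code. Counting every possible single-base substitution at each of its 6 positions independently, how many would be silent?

4

Codon 1 (GUC, Val): 3 synonymous substitutions.
Codon 2 (AAC, Asn): 1 synonymous substitution.
Total: 3 + 1 = 4.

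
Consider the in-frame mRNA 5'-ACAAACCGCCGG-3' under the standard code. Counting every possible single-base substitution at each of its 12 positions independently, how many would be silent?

11

Codon 1 (ACA, Thr): 3 synonymous substitutions.
Codon 2 (AAC, Asn): 1 synonymous substitution.
Codon 3 (CGC, Arg): 3 synonymous substitutions.
Codon 4 (CGG, Arg): 4 synonymous substitutions.
Total: 3 + 1 + 3 + 4 = 11.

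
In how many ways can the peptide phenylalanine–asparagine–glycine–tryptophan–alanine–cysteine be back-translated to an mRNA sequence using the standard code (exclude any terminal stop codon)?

Phe: 2 codons.
Asn: 2 codons.
Gly: 4 codons.
Trp: 1 codon.
Ala: 4 codons.
Cys: 2 codons.
2 × 2 × 4 × 1 × 4 × 2 = 128.

128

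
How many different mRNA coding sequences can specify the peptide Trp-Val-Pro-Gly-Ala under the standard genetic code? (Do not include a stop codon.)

256

Trp: 1 codon.
Val: 4 codons.
Pro: 4 codons.
Gly: 4 codons.
Ala: 4 codons.
1 × 4 × 4 × 4 × 4 = 256.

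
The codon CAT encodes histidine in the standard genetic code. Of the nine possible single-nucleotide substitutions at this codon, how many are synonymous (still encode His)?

1

Position 1: none → 0 synonymous.
Position 2: none → 0 synonymous.
Position 3: CAC → 1 synonymous.
Total: 0 + 0 + 1 = 1.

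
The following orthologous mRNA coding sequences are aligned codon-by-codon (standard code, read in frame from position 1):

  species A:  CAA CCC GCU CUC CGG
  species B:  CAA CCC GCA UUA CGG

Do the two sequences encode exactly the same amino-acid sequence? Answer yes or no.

Codon 1: CAA Gln / CAA Gln — identical.
Codon 2: CCC Pro / CCC Pro — identical.
Codon 3: GCU Ala / GCA Ala — synonymous.
Codon 4: CUC Leu / UUA Leu — synonymous.
Codon 5: CGG Arg / CGG Arg — identical.
Nonsynonymous differences: 0 → same protein.

yes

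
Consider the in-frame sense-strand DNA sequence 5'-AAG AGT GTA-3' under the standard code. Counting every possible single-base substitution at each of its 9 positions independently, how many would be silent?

5

Codon 1 (AAG, Lys): 1 synonymous substitution.
Codon 2 (AGT, Ser): 1 synonymous substitution.
Codon 3 (GTA, Val): 3 synonymous substitutions.
Total: 1 + 1 + 3 = 5.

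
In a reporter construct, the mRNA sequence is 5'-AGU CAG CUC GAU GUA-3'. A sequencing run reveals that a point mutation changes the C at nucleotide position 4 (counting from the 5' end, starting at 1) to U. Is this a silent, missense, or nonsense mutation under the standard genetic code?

nonsense

Position 4 falls in codon 2: CAG → Gln.
After the substitution the codon is UAG → Stop.
The new codon is a stop codon, so this is a nonsense mutation.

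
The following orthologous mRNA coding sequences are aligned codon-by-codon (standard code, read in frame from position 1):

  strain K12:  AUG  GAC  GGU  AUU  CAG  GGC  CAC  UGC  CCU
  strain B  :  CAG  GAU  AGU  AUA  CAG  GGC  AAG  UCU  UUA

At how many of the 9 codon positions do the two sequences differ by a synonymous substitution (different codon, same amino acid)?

Codon 1: AUG Met / CAG Gln — nonsynonymous.
Codon 2: GAC Asp / GAU Asp — synonymous.
Codon 3: GGU Gly / AGU Ser — nonsynonymous.
Codon 4: AUU Ile / AUA Ile — synonymous.
Codon 5: CAG Gln / CAG Gln — identical.
Codon 6: GGC Gly / GGC Gly — identical.
Codon 7: CAC His / AAG Lys — nonsynonymous.
Codon 8: UGC Cys / UCU Ser — nonsynonymous.
Codon 9: CCU Pro / UUA Leu — nonsynonymous.
Synonymous differences: 2.

2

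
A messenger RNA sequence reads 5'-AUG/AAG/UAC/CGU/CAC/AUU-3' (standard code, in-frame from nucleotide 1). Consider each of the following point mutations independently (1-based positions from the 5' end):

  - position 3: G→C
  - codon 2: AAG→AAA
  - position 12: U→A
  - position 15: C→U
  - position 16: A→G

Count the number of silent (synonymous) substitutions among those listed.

3

Codon 1: AUG (Met) → AUC (Ile) — missense.
Codon 2: AAG (Lys) → AAA (Lys) — synonymous.
Codon 4: CGU (Arg) → CGA (Arg) — synonymous.
Codon 5: CAC (His) → CAU (His) — synonymous.
Codon 6: AUU (Ile) → GUU (Val) — missense.
Synonymous: 3 of 5.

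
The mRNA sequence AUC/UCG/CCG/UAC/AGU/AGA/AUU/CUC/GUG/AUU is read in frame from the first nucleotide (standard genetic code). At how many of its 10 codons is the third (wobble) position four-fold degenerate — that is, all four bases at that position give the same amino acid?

Codon 1 AUC (Ile): third position 3-fold.
Codon 2 UCG (Ser): third position 4-fold.
Codon 3 CCG (Pro): third position 4-fold.
Codon 4 UAC (Tyr): third position 2-fold.
Codon 5 AGU (Ser): third position 2-fold.
Codon 6 AGA (Arg): third position 2-fold.
Codon 7 AUU (Ile): third position 3-fold.
Codon 8 CUC (Leu): third position 4-fold.
Codon 9 GUG (Val): third position 4-fold.
Codon 10 AUU (Ile): third position 3-fold.
Four-fold degenerate third positions: 4.

4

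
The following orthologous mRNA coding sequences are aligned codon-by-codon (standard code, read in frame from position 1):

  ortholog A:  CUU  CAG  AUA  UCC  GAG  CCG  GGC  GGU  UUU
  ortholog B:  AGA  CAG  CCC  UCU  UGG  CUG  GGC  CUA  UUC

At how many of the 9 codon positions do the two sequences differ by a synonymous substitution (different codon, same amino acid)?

Codon 1: CUU Leu / AGA Arg — nonsynonymous.
Codon 2: CAG Gln / CAG Gln — identical.
Codon 3: AUA Ile / CCC Pro — nonsynonymous.
Codon 4: UCC Ser / UCU Ser — synonymous.
Codon 5: GAG Glu / UGG Trp — nonsynonymous.
Codon 6: CCG Pro / CUG Leu — nonsynonymous.
Codon 7: GGC Gly / GGC Gly — identical.
Codon 8: GGU Gly / CUA Leu — nonsynonymous.
Codon 9: UUU Phe / UUC Phe — synonymous.
Synonymous differences: 2.

2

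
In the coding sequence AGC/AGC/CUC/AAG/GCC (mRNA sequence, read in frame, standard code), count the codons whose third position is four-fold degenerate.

Codon 1 AGC (Ser): third position 2-fold.
Codon 2 AGC (Ser): third position 2-fold.
Codon 3 CUC (Leu): third position 4-fold.
Codon 4 AAG (Lys): third position 2-fold.
Codon 5 GCC (Ala): third position 4-fold.
Four-fold degenerate third positions: 2.

2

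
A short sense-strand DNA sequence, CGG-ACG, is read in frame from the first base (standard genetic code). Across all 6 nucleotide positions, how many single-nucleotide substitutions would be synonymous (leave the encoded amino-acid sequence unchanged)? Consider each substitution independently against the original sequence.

7

Codon 1 (CGG, Arg): 4 synonymous substitutions.
Codon 2 (ACG, Thr): 3 synonymous substitutions.
Total: 4 + 3 = 7.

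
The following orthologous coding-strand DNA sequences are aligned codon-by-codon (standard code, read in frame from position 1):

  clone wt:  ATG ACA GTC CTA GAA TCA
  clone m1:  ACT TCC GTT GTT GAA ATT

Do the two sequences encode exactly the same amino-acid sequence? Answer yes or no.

no

Codon 1: ATG Met / ACT Thr — nonsynonymous.
Codon 2: ACA Thr / TCC Ser — nonsynonymous.
Codon 3: GTC Val / GTT Val — synonymous.
Codon 4: CTA Leu / GTT Val — nonsynonymous.
Codon 5: GAA Glu / GAA Glu — identical.
Codon 6: TCA Ser / ATT Ile — nonsynonymous.
Nonsynonymous differences: 4 → different protein.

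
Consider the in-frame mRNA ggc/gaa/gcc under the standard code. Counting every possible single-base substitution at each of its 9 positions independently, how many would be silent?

7

Codon 1 (GGC, Gly): 3 synonymous substitutions.
Codon 2 (GAA, Glu): 1 synonymous substitution.
Codon 3 (GCC, Ala): 3 synonymous substitutions.
Total: 3 + 1 + 3 = 7.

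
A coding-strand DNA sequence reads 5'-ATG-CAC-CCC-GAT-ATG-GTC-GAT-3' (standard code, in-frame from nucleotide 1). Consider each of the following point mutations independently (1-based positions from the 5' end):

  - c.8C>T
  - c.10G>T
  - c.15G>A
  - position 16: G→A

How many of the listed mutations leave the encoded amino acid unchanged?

0

Codon 3: CCC (Pro) → CTC (Leu) — missense.
Codon 4: GAT (Asp) → TAT (Tyr) — missense.
Codon 5: ATG (Met) → ATA (Ile) — missense.
Codon 6: GTC (Val) → ATC (Ile) — missense.
Synonymous: 0 of 4.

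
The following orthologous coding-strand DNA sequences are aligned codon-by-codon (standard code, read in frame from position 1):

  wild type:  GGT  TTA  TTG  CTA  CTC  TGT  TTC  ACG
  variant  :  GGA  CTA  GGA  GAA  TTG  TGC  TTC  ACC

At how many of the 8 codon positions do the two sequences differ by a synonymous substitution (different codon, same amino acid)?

5

Codon 1: GGT Gly / GGA Gly — synonymous.
Codon 2: TTA Leu / CTA Leu — synonymous.
Codon 3: TTG Leu / GGA Gly — nonsynonymous.
Codon 4: CTA Leu / GAA Glu — nonsynonymous.
Codon 5: CTC Leu / TTG Leu — synonymous.
Codon 6: TGT Cys / TGC Cys — synonymous.
Codon 7: TTC Phe / TTC Phe — identical.
Codon 8: ACG Thr / ACC Thr — synonymous.
Synonymous differences: 5.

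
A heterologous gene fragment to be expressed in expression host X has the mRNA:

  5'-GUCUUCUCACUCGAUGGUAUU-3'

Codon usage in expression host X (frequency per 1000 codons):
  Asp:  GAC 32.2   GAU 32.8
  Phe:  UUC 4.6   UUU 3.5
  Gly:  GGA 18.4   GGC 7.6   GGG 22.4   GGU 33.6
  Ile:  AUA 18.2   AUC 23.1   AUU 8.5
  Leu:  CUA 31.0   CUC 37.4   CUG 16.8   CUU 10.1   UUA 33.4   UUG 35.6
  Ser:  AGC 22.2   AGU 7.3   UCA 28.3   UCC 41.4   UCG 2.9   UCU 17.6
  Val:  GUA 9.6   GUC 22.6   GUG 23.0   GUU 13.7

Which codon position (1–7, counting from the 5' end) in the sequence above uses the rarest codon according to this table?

2

Codon 1 GUC (Val): 22.6 per 1000.
Codon 2 UUC (Phe): 4.6 per 1000.
Codon 3 UCA (Ser): 28.3 per 1000.
Codon 4 CUC (Leu): 37.4 per 1000.
Codon 5 GAU (Asp): 32.8 per 1000.
Codon 6 GGU (Gly): 33.6 per 1000.
Codon 7 AUU (Ile): 8.5 per 1000.
Lowest frequency is 4.6 at codon 2.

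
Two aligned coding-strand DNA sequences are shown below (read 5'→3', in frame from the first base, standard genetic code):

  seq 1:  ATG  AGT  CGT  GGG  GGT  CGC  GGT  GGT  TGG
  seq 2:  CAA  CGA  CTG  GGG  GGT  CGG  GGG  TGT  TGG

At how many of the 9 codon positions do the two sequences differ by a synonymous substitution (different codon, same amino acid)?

2

Codon 1: ATG Met / CAA Gln — nonsynonymous.
Codon 2: AGT Ser / CGA Arg — nonsynonymous.
Codon 3: CGT Arg / CTG Leu — nonsynonymous.
Codon 4: GGG Gly / GGG Gly — identical.
Codon 5: GGT Gly / GGT Gly — identical.
Codon 6: CGC Arg / CGG Arg — synonymous.
Codon 7: GGT Gly / GGG Gly — synonymous.
Codon 8: GGT Gly / TGT Cys — nonsynonymous.
Codon 9: TGG Trp / TGG Trp — identical.
Synonymous differences: 2.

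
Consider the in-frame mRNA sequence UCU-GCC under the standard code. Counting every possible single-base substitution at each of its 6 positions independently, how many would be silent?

Codon 1 (UCU, Ser): 3 synonymous substitutions.
Codon 2 (GCC, Ala): 3 synonymous substitutions.
Total: 3 + 3 = 6.

6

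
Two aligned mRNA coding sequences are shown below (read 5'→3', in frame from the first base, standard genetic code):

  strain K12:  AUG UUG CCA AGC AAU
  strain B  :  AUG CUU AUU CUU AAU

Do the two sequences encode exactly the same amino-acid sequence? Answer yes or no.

no

Codon 1: AUG Met / AUG Met — identical.
Codon 2: UUG Leu / CUU Leu — synonymous.
Codon 3: CCA Pro / AUU Ile — nonsynonymous.
Codon 4: AGC Ser / CUU Leu — nonsynonymous.
Codon 5: AAU Asn / AAU Asn — identical.
Nonsynonymous differences: 2 → different protein.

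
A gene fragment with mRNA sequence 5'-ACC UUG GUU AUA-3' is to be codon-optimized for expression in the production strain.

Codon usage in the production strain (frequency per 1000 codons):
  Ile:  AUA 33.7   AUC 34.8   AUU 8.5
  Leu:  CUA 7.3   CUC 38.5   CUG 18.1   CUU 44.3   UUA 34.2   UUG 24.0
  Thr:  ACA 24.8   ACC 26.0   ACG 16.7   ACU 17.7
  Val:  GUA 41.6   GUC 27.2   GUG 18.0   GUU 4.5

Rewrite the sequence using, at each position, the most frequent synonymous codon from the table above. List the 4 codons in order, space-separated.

Codon 1 (Thr): best is ACC at 26.0.
Codon 2 (Leu): best is CUU at 44.3.
Codon 3 (Val): best is GUA at 41.6.
Codon 4 (Ile): best is AUC at 34.8.

ACC CUU GUA AUC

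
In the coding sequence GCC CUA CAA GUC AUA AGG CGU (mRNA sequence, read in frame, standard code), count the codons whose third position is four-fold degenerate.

Codon 1 GCC (Ala): third position 4-fold.
Codon 2 CUA (Leu): third position 4-fold.
Codon 3 CAA (Gln): third position 2-fold.
Codon 4 GUC (Val): third position 4-fold.
Codon 5 AUA (Ile): third position 3-fold.
Codon 6 AGG (Arg): third position 2-fold.
Codon 7 CGU (Arg): third position 4-fold.
Four-fold degenerate third positions: 4.

4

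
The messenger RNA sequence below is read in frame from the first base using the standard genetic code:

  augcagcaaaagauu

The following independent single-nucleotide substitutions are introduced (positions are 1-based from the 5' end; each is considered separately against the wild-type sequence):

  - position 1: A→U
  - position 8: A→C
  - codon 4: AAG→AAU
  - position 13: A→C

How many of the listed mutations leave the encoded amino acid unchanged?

Codon 1: AUG (Met) → UUG (Leu) — missense.
Codon 3: CAA (Gln) → CCA (Pro) — missense.
Codon 4: AAG (Lys) → AAU (Asn) — missense.
Codon 5: AUU (Ile) → CUU (Leu) — missense.
Synonymous: 0 of 4.

0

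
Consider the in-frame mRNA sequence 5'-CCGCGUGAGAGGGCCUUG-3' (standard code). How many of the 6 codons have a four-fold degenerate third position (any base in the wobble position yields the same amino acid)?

3

Codon 1 CCG (Pro): third position 4-fold.
Codon 2 CGU (Arg): third position 4-fold.
Codon 3 GAG (Glu): third position 2-fold.
Codon 4 AGG (Arg): third position 2-fold.
Codon 5 GCC (Ala): third position 4-fold.
Codon 6 UUG (Leu): third position 2-fold.
Four-fold degenerate third positions: 3.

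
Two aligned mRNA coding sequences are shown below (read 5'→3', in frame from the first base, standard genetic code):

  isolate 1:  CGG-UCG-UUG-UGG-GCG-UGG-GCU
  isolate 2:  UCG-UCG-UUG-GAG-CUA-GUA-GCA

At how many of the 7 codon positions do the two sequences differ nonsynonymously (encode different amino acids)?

Codon 1: CGG Arg / UCG Ser — nonsynonymous.
Codon 2: UCG Ser / UCG Ser — identical.
Codon 3: UUG Leu / UUG Leu — identical.
Codon 4: UGG Trp / GAG Glu — nonsynonymous.
Codon 5: GCG Ala / CUA Leu — nonsynonymous.
Codon 6: UGG Trp / GUA Val — nonsynonymous.
Codon 7: GCU Ala / GCA Ala — synonymous.
Nonsynonymous differences: 4.

4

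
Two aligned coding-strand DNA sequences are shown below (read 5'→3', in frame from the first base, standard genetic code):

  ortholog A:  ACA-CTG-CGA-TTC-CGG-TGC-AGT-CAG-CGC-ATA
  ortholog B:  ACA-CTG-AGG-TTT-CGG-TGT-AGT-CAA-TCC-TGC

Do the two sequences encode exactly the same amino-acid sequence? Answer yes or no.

no

Codon 1: ACA Thr / ACA Thr — identical.
Codon 2: CTG Leu / CTG Leu — identical.
Codon 3: CGA Arg / AGG Arg — synonymous.
Codon 4: TTC Phe / TTT Phe — synonymous.
Codon 5: CGG Arg / CGG Arg — identical.
Codon 6: TGC Cys / TGT Cys — synonymous.
Codon 7: AGT Ser / AGT Ser — identical.
Codon 8: CAG Gln / CAA Gln — synonymous.
Codon 9: CGC Arg / TCC Ser — nonsynonymous.
Codon 10: ATA Ile / TGC Cys — nonsynonymous.
Nonsynonymous differences: 2 → different protein.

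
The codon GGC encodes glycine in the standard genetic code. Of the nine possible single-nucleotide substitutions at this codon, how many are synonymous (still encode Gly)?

3

Position 1: none → 0 synonymous.
Position 2: none → 0 synonymous.
Position 3: GGU, GGA, GGG → 3 synonymous.
Total: 0 + 0 + 3 = 3.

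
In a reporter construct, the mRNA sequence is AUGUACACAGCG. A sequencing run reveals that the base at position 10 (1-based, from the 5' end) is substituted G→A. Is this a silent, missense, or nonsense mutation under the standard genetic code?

Position 10 falls in codon 4: GCG → Ala.
After the substitution the codon is ACG → Thr.
Ala ≠ Thr, so this is a missense mutation.

missense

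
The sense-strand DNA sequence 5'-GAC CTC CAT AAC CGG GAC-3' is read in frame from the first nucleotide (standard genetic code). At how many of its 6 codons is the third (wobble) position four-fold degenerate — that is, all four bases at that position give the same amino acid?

Codon 1 GAC (Asp): third position 2-fold.
Codon 2 CTC (Leu): third position 4-fold.
Codon 3 CAT (His): third position 2-fold.
Codon 4 AAC (Asn): third position 2-fold.
Codon 5 CGG (Arg): third position 4-fold.
Codon 6 GAC (Asp): third position 2-fold.
Four-fold degenerate third positions: 2.

2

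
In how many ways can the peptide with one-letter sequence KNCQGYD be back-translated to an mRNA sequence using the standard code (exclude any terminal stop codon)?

256

Lys: 2 codons.
Asn: 2 codons.
Cys: 2 codons.
Gln: 2 codons.
Gly: 4 codons.
Tyr: 2 codons.
Asp: 2 codons.
2 × 2 × 2 × 2 × 4 × 2 × 2 = 256.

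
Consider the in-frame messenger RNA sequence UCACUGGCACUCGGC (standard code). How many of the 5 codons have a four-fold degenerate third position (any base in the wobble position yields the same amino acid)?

5

Codon 1 UCA (Ser): third position 4-fold.
Codon 2 CUG (Leu): third position 4-fold.
Codon 3 GCA (Ala): third position 4-fold.
Codon 4 CUC (Leu): third position 4-fold.
Codon 5 GGC (Gly): third position 4-fold.
Four-fold degenerate third positions: 5.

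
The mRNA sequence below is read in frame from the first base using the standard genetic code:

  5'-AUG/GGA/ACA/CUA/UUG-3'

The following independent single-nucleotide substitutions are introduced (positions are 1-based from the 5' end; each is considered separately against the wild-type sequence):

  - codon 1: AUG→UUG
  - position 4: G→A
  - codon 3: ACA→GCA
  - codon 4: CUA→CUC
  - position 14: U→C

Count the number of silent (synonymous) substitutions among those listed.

1

Codon 1: AUG (Met) → UUG (Leu) — missense.
Codon 2: GGA (Gly) → AGA (Arg) — missense.
Codon 3: ACA (Thr) → GCA (Ala) — missense.
Codon 4: CUA (Leu) → CUC (Leu) — synonymous.
Codon 5: UUG (Leu) → UCG (Ser) — missense.
Synonymous: 1 of 5.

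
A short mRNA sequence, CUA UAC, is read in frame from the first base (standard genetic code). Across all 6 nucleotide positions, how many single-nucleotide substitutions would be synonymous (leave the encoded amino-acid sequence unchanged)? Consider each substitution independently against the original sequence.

5

Codon 1 (CUA, Leu): 4 synonymous substitutions.
Codon 2 (UAC, Tyr): 1 synonymous substitution.
Total: 4 + 1 = 5.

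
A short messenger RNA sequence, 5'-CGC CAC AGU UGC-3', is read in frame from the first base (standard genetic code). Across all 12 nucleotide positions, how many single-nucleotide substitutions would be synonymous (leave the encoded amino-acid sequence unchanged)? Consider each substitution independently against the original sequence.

Codon 1 (CGC, Arg): 3 synonymous substitutions.
Codon 2 (CAC, His): 1 synonymous substitution.
Codon 3 (AGU, Ser): 1 synonymous substitution.
Codon 4 (UGC, Cys): 1 synonymous substitution.
Total: 3 + 1 + 1 + 1 = 6.

6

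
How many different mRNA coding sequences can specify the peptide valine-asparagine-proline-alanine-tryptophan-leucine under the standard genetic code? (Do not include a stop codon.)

768

Val: 4 codons.
Asn: 2 codons.
Pro: 4 codons.
Ala: 4 codons.
Trp: 1 codon.
Leu: 6 codons.
4 × 2 × 4 × 4 × 1 × 6 = 768.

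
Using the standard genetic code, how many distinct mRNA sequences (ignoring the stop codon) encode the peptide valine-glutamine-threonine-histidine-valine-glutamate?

Val: 4 codons.
Gln: 2 codons.
Thr: 4 codons.
His: 2 codons.
Val: 4 codons.
Glu: 2 codons.
4 × 2 × 4 × 2 × 4 × 2 = 512.

512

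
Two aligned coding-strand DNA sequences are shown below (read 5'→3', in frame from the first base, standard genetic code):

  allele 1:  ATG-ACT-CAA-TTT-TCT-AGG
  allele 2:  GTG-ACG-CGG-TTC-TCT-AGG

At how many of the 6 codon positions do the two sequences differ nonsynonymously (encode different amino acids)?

Codon 1: ATG Met / GTG Val — nonsynonymous.
Codon 2: ACT Thr / ACG Thr — synonymous.
Codon 3: CAA Gln / CGG Arg — nonsynonymous.
Codon 4: TTT Phe / TTC Phe — synonymous.
Codon 5: TCT Ser / TCT Ser — identical.
Codon 6: AGG Arg / AGG Arg — identical.
Nonsynonymous differences: 2.

2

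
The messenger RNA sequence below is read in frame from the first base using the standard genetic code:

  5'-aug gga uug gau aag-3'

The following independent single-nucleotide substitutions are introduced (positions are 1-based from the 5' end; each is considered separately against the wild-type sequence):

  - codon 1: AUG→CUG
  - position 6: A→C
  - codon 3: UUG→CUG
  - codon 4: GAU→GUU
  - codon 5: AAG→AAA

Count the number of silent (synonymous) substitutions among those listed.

Codon 1: AUG (Met) → CUG (Leu) — missense.
Codon 2: GGA (Gly) → GGC (Gly) — synonymous.
Codon 3: UUG (Leu) → CUG (Leu) — synonymous.
Codon 4: GAU (Asp) → GUU (Val) — missense.
Codon 5: AAG (Lys) → AAA (Lys) — synonymous.
Synonymous: 3 of 5.

3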